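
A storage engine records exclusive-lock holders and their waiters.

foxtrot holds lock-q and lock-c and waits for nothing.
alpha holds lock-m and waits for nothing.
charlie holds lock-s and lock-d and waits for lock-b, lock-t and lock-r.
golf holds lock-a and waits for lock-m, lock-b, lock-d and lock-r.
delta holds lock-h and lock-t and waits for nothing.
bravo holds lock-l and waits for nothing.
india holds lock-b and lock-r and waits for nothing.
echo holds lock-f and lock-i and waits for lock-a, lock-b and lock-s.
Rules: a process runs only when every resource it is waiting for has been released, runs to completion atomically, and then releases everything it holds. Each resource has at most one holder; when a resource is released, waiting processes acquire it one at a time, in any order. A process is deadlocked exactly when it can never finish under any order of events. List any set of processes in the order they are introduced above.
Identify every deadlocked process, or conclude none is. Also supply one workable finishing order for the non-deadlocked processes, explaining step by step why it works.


The deadlocked set is empty.
Key observation: all waits point, directly or indirectly, at processes that can finish, so nothing is permanently blocked.
One completion order for the rest: alpha, foxtrot, delta, india, charlie, bravo, golf, echo.
Verifying each step:
  run alpha (it waits on nothing); releases lock-m
  run foxtrot (it waits on nothing); releases lock-q and lock-c
  run delta (it waits on nothing); releases lock-h and lock-t
  run india (it waits on nothing); releases lock-b and lock-r
  run charlie (all its waits — lock-b, lock-t and lock-r — are resolved); releases lock-s and lock-d
  run bravo (it waits on nothing); releases lock-l
  run golf (all its waits — lock-m, lock-b, lock-d and lock-r — are resolved); releases lock-a
  run echo (all its waits — lock-a, lock-b and lock-s — are resolved); releases lock-f and lock-i


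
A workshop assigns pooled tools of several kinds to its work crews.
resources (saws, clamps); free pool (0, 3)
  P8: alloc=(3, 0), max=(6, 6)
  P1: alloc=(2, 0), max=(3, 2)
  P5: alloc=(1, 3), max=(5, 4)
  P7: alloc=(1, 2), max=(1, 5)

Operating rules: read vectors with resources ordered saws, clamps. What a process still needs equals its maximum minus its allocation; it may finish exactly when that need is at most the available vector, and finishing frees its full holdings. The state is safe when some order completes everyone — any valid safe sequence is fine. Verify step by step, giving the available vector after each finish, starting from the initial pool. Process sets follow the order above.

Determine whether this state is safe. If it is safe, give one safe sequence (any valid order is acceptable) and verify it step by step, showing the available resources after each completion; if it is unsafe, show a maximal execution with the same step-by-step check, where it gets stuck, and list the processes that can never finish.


The state is UNSAFE.
Key observation: after P7, P1 the pool peaks at (3, 5), and each blocked process is short somewhere: P8 on clamps; P5 on saws.
The run P7, P1 cannot be extended any further. Check, step by step:
  pool = (0, 3)
  run P7 (needs (0, 3), free (0, 3)); after release of (1, 2) the pool is (1, 5)
  run P1 (needs (1, 2), free (1, 5)); after release of (2, 0) the pool is (3, 5)
  blocked: P8 wants (3, 6), pool (3, 5) — not enough clamps
  blocked: P5 wants (4, 1), pool (3, 5) — not enough saws
Processes that can never finish: P8 and P5.


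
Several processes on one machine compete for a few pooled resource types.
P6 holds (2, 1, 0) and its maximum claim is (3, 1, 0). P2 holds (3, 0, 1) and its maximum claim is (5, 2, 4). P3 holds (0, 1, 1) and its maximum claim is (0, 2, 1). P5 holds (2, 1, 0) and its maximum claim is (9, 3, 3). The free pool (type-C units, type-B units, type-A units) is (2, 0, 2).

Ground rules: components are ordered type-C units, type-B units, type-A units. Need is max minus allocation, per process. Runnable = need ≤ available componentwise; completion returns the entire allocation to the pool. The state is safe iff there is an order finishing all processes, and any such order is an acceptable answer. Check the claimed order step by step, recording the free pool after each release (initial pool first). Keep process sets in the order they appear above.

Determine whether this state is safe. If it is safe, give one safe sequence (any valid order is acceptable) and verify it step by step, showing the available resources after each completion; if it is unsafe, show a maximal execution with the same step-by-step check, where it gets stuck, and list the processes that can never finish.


SAFE — a valid safe sequence is P6, P3, P2, P5.
Key observation: P3 marks the first exact bind of the order: its need (0, 1, 0) fits the free (4, 1, 2) with zero slack on a requested resource.
Walking it through:
  pool = (2, 0, 2)
  P6: need (1, 0, 0) fits (2, 0, 2); releases (2, 1, 0), pool now (4, 1, 2)
  P3: need (0, 1, 0) fits (4, 1, 2); releases (0, 1, 1), pool now (4, 2, 3)
  P2: need (2, 2, 3) fits (4, 2, 3); releases (3, 0, 1), pool now (7, 2, 4)
  P5: need (7, 2, 3) fits (7, 2, 4); releases (2, 1, 0), pool now (9, 3, 4)


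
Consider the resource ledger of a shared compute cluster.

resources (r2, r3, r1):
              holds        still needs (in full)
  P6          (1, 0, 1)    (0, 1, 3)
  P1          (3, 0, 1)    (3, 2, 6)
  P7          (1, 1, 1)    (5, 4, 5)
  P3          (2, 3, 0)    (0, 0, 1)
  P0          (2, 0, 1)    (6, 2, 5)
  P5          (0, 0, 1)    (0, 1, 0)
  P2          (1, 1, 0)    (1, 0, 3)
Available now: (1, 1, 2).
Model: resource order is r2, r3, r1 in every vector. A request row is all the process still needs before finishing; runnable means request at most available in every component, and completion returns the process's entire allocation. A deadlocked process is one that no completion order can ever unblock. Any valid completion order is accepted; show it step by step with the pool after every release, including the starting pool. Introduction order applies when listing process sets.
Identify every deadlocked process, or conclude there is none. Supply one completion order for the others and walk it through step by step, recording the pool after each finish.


Deadlocked set: P1, P7 and P0.
Key observation: once P5, P3, P6, P2 finish, the pool peaks at (5, 5, 4) — and every remaining process still needs more r1 than that.
A valid finishing order for the others: P5, P3, P6, P2. Check, step by step:
  pool = (1, 1, 2)
  P5: need (0, 1, 0) fits (1, 1, 2); releases (0, 0, 1), pool now (1, 1, 3)
  P3: need (0, 0, 1) fits (1, 1, 3); releases (2, 3, 0), pool now (3, 4, 3)
  P6: need (0, 1, 3) fits (3, 4, 3); releases (1, 0, 1), pool now (4, 4, 4)
  P2: need (1, 0, 3) fits (4, 4, 4); releases (1, 1, 0), pool now (5, 5, 4)
The stuck group stays short no matter what:
  P1 still needs (3, 2, 6) but only (5, 5, 4) is free — short on r1
  P7 still needs (5, 4, 5) but only (5, 5, 4) is free — short on r1
  P0 still needs (6, 2, 5) but only (5, 5, 4) is free — short on r2 and r1


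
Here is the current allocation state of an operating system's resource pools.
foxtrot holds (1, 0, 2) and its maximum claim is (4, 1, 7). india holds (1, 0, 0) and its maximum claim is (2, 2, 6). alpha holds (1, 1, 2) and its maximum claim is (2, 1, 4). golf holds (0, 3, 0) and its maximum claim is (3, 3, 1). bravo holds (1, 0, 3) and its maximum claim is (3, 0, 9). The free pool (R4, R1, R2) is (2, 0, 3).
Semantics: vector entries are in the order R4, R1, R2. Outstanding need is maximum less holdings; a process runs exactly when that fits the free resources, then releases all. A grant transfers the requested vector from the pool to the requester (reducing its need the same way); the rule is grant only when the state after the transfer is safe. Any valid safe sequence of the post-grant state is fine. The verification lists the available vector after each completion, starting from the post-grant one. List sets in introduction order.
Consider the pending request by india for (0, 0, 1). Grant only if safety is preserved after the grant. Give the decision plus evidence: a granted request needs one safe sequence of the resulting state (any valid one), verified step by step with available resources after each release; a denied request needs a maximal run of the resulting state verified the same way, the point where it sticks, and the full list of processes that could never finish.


DENY — the pretend-granted state is unsafe.
Key observation: the wall is R2: completing alpha, golf brings the pool only to (3, 4, 4), and all the rest need more.
After a pretend grant, a maximal execution: alpha, golf — then nothing else fits. Check, step by step:
  pool = (2, 0, 2)
  run alpha (needs (1, 0, 2), free (2, 0, 2)); after release of (1, 1, 2) the pool is (3, 1, 4)
  run golf (needs (3, 0, 1), free (3, 1, 4)); after release of (0, 3, 0) the pool is (3, 4, 4)
  foxtrot still needs (3, 1, 5) but only (3, 4, 4) is free — short on R2
  india still needs (1, 2, 5) but only (3, 4, 4) is free — short on R2
  bravo still needs (2, 0, 6) but only (3, 4, 4) is free — short on R2
Had the request been granted, foxtrot, india and bravo could never finish.


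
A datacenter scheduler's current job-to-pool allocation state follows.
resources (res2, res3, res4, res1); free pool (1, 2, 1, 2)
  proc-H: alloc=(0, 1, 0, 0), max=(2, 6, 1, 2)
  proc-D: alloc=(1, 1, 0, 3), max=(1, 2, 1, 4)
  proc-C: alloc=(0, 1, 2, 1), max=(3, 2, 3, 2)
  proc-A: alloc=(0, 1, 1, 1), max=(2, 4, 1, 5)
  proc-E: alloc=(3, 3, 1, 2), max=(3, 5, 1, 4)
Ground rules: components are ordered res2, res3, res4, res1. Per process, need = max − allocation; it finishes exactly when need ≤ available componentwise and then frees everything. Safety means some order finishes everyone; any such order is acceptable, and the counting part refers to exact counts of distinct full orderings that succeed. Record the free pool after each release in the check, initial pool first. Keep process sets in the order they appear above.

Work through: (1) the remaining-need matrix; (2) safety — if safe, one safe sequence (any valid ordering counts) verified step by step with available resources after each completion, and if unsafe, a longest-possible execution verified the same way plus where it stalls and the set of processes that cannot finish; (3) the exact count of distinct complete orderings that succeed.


(1) Outstanding need per process (order res2, res3, res4, res1):
  proc-H: (2, 5, 1, 2)
  proc-D: (0, 1, 1, 1)
  proc-C: (3, 1, 1, 1)
  proc-A: (2, 3, 0, 4)
  proc-E: (0, 2, 0, 2)
(2) SAFE. One safe sequence: proc-E, proc-C, proc-H, proc-D, proc-A.
Key observation: reading the order forward, proc-E is the first process whose need (0, 2, 0, 2) meets the free pool (1, 2, 1, 2) exactly on a resource it requests.
Walking it through:
  pool = (1, 2, 1, 2)
  proc-E needs (0, 2, 0, 2) <= (1, 2, 1, 2) -> finishes; pool += (3, 3, 1, 2) = (4, 5, 2, 4)
  proc-C needs (3, 1, 1, 1) <= (4, 5, 2, 4) -> finishes; pool += (0, 1, 2, 1) = (4, 6, 4, 5)
  proc-H needs (2, 5, 1, 2) <= (4, 6, 4, 5) -> finishes; pool += (0, 1, 0, 0) = (4, 7, 4, 5)
  proc-D needs (0, 1, 1, 1) <= (4, 7, 4, 5) -> finishes; pool += (1, 1, 0, 3) = (5, 8, 4, 8)
  proc-A needs (2, 3, 0, 4) <= (5, 8, 4, 8) -> finishes; pool += (0, 1, 1, 1) = (5, 9, 5, 9)
(3) Precisely 32 of the possible complete orderings are safe sequences.


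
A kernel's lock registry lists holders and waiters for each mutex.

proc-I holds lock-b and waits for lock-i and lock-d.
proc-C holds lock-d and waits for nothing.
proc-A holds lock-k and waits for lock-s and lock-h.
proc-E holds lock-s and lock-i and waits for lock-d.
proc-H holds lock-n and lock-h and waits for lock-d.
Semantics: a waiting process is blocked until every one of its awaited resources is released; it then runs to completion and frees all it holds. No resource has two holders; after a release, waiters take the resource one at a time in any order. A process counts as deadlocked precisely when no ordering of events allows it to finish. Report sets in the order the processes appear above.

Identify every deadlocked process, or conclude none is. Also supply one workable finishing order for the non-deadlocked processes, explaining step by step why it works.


Nothing here is deadlocked.
Key observation: every chain of waits terminates; starting from the processes that wait on nothing, all the rest unlock in turn.
The rest can finish in the order proc-C, proc-E, proc-H, proc-A, proc-I.
Check, step by step:
  proc-C waits on nothing -> runs at once and releases lock-d
  run proc-E (all its waits — lock-d — are resolved); releases lock-s and lock-i
  run proc-H (all its waits — lock-d — are resolved); releases lock-n and lock-h
  run proc-A (all its waits — lock-s and lock-h — are resolved); releases lock-k
  run proc-I (all its waits — lock-i and lock-d — are resolved); releases lock-b


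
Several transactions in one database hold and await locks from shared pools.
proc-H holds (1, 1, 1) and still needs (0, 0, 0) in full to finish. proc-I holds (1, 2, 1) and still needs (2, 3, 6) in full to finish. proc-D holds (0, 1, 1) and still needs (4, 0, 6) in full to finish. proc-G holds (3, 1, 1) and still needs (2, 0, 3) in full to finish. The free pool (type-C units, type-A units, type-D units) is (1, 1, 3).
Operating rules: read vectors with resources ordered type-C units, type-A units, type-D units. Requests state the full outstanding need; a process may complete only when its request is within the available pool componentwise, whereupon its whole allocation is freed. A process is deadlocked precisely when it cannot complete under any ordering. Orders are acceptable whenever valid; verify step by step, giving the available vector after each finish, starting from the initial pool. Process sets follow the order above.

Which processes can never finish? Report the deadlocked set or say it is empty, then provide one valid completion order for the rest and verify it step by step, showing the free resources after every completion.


The deadlocked set is proc-I and proc-D.
Key observation: no order helps: past proc-H, proc-G, the free pool tops out at (5, 3, 5), below what each blocked process needs in type-D units.
The rest can finish in the order proc-H, proc-G. Step-by-step check:
  pool = (1, 1, 3)
  run proc-H (needs (0, 0, 0), free (1, 1, 3)); after release of (1, 1, 1) the pool is (2, 2, 4)
  run proc-G (needs (2, 0, 3), free (2, 2, 4)); after release of (3, 1, 1) the pool is (5, 3, 5)
None of the blocked processes ever fits:
  blocked: proc-I wants (2, 3, 6), pool (5, 3, 5) — not enough type-D units
  blocked: proc-D wants (4, 0, 6), pool (5, 3, 5) — not enough type-D units


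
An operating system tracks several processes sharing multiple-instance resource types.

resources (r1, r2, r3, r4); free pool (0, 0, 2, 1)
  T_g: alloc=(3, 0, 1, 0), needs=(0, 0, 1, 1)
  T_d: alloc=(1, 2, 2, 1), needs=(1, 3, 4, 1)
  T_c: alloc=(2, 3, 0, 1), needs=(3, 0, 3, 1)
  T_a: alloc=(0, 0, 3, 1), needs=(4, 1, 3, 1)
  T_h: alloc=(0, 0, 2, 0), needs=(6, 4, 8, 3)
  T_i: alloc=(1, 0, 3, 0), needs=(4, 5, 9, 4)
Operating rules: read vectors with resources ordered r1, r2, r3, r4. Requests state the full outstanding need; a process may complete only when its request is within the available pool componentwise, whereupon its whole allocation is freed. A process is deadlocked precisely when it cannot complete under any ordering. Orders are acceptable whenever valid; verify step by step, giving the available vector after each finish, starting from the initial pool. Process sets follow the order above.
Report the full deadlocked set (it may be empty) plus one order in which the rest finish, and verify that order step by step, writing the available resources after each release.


The deadlocked set is empty.
Key observation: no deadlock: T_g fits now, and the freed resources carry the rest through.
One completion order for the rest: T_g, T_c, T_a, T_d, T_h, T_i. Step-by-step check:
  pool = (0, 0, 2, 1)
  T_g: need (0, 0, 1, 1) fits (0, 0, 2, 1); releases (3, 0, 1, 0), pool now (3, 0, 3, 1)
  T_c: need (3, 0, 3, 1) fits (3, 0, 3, 1); releases (2, 3, 0, 1), pool now (5, 3, 3, 2)
  T_a: need (4, 1, 3, 1) fits (5, 3, 3, 2); releases (0, 0, 3, 1), pool now (5, 3, 6, 3)
  T_d: need (1, 3, 4, 1) fits (5, 3, 6, 3); releases (1, 2, 2, 1), pool now (6, 5, 8, 4)
  T_h: need (6, 4, 8, 3) fits (6, 5, 8, 4); releases (0, 0, 2, 0), pool now (6, 5, 10, 4)
  T_i: need (4, 5, 9, 4) fits (6, 5, 10, 4); releases (1, 0, 3, 0), pool now (7, 5, 13, 4)


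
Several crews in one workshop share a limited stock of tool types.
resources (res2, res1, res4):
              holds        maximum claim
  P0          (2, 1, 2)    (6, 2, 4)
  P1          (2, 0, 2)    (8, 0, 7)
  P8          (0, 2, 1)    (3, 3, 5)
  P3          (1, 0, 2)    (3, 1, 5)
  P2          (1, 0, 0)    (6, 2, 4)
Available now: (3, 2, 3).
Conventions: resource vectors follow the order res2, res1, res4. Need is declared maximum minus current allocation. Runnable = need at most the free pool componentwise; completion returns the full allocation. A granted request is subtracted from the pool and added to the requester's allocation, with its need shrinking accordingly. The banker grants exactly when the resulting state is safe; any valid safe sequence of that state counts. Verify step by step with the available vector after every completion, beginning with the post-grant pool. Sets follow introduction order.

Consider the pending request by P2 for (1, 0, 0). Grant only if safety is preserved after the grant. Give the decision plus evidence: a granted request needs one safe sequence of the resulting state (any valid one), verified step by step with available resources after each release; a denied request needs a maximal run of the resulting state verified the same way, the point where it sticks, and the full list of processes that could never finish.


DENY. Granting would leave the state unsafe.
Key observation: no order helps: past P3, P8, the free pool tops out at (3, 4, 6), below what each blocked process needs in res2.
After a pretend grant, a maximal execution: P3, P8 — then nothing else fits. Step-by-step check:
  pool = (2, 2, 3)
  P3 needs (2, 1, 3) <= (2, 2, 3) -> finishes; pool += (1, 0, 2) = (3, 2, 5)
  P8 needs (3, 1, 4) <= (3, 2, 5) -> finishes; pool += (0, 2, 1) = (3, 4, 6)
  blocked: P0 wants (4, 1, 2), pool (3, 4, 6) — not enough res2
  blocked: P1 wants (6, 0, 5), pool (3, 4, 6) — not enough res2
  blocked: P2 wants (4, 2, 4), pool (3, 4, 6) — not enough res2
Had the request been granted, P0, P1 and P2 could never finish.


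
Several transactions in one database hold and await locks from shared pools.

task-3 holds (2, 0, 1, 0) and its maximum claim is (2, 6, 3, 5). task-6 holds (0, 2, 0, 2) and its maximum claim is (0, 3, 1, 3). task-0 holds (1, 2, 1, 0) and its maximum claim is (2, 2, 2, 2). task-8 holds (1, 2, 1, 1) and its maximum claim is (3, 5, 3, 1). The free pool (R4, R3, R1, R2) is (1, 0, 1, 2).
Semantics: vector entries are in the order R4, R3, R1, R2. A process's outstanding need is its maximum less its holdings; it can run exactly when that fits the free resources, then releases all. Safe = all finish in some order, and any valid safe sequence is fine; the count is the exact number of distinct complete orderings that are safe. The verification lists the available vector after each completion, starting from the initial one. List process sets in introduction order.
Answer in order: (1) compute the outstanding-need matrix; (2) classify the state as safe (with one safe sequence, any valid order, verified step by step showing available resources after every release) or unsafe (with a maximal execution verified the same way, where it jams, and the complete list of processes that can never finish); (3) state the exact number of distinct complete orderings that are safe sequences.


(1) Outstanding need per process (order R4, R3, R1, R2):
  task-3: (0, 6, 2, 5)
  task-6: (0, 1, 1, 1)
  task-0: (1, 0, 1, 2)
  task-8: (2, 3, 2, 0)
(2) The state is SAFE; one workable sequence: task-0, task-6, task-8, task-3.
Key observation: reading the order forward, task-0 is the first process whose need (1, 0, 1, 2) meets the free pool (1, 0, 1, 2) exactly on a resource it requests.
Walking it through:
  pool = (1, 0, 1, 2)
  task-0 needs (1, 0, 1, 2) <= (1, 0, 1, 2) -> finishes; pool += (1, 2, 1, 0) = (2, 2, 2, 2)
  task-6 needs (0, 1, 1, 1) <= (2, 2, 2, 2) -> finishes; pool += (0, 2, 0, 2) = (2, 4, 2, 4)
  task-8 needs (2, 3, 2, 0) <= (2, 4, 2, 4) -> finishes; pool += (1, 2, 1, 1) = (3, 6, 3, 5)
  task-3 needs (0, 6, 2, 5) <= (3, 6, 3, 5) -> finishes; pool += (2, 0, 1, 0) = (5, 6, 4, 5)
(3) Exactly 1 of the possible complete orderings is a safe sequence.


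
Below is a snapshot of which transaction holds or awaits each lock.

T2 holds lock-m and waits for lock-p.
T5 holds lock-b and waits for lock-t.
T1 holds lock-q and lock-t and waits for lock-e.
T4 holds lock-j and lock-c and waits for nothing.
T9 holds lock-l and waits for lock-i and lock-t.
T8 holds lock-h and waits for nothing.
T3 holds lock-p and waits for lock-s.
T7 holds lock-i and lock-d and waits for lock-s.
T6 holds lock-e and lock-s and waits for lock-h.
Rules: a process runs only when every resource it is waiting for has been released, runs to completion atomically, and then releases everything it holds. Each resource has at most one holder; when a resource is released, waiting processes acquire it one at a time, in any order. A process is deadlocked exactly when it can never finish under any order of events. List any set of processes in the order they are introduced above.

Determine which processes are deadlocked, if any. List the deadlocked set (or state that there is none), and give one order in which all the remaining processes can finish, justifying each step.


The deadlocked set is empty.
Key observation: the wait relation is loop-free; peeling off processes with no waits unwinds the whole state.
One completion order for the rest: T8, T4, T6, T3, T1, T7, T5, T2, T9.
Check, step by step:
  run T8 (it waits on nothing); releases lock-h
  run T4 (it waits on nothing); releases lock-j and lock-c
  T6 waits on lock-h — all released -> runs and releases lock-e and lock-s
  T3 waits on lock-s — all released -> runs and releases lock-p
  T1 waits on lock-e — all released -> runs and releases lock-q and lock-t
  T7 waits on lock-s — all released -> runs and releases lock-i and lock-d
  T5 waits on lock-t — all released -> runs and releases lock-b
  T2 waits on lock-p — all released -> runs and releases lock-m
  T9 waits on lock-i and lock-t — all released -> runs and releases lock-l


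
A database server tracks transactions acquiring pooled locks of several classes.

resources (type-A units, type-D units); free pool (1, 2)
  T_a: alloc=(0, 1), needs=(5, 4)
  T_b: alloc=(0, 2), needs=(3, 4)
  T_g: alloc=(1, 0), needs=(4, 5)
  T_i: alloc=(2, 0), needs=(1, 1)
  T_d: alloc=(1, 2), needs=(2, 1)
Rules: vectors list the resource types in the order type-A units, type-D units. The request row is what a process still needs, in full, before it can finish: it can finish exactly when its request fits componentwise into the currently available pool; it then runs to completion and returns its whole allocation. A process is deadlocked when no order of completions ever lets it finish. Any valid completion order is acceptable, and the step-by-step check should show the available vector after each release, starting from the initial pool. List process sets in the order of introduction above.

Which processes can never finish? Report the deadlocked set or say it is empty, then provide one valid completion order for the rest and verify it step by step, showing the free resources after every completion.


No process is deadlocked.
Key observation: no deadlock: T_i fits now, and the freed resources carry the rest through.
A valid finishing order for the others: T_i, T_d, T_b, T_g, T_a. Step-by-step check:
  pool = (1, 2)
  run T_i (needs (1, 1), free (1, 2)); after release of (2, 0) the pool is (3, 2)
  run T_d (needs (2, 1), free (3, 2)); after release of (1, 2) the pool is (4, 4)
  run T_b (needs (3, 4), free (4, 4)); after release of (0, 2) the pool is (4, 6)
  run T_g (needs (4, 5), free (4, 6)); after release of (1, 0) the pool is (5, 6)
  run T_a (needs (5, 4), free (5, 6)); after release of (0, 1) the pool is (5, 7)


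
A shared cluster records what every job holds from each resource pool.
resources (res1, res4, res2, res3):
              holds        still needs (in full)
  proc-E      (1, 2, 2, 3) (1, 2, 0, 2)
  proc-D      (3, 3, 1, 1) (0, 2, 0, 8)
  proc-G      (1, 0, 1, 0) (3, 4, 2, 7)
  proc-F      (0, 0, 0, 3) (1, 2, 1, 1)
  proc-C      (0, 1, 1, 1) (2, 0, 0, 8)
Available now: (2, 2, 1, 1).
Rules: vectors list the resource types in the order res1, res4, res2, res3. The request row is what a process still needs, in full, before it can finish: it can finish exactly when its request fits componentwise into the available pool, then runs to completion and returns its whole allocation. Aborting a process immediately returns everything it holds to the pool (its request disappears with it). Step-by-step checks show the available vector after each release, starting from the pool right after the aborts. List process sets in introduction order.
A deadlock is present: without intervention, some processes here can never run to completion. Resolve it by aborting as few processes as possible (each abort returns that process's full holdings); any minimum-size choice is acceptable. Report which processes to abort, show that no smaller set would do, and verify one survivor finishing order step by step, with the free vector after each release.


Abort proc-C.
Key observation: the returned (0, 1, 1, 1) from proc-C is what brings proc-D — unrunnable before, under any order — into play at step 3.
No smaller set exists: with zero aborts the deadlock remains.
Survivors finish in the order: proc-F, proc-E, proc-D, proc-G. Check, step by step (pool after the aborts first):
  pool = (2, 3, 2, 2)
  run proc-F (needs (1, 2, 1, 1), free (2, 3, 2, 2)); after release of (0, 0, 0, 3) the pool is (2, 3, 2, 5)
  run proc-E (needs (1, 2, 0, 2), free (2, 3, 2, 5)); after release of (1, 2, 2, 3) the pool is (3, 5, 4, 8)
  run proc-D (needs (0, 2, 0, 8), free (3, 5, 4, 8)); after release of (3, 3, 1, 1) the pool is (6, 8, 5, 9)
  run proc-G (needs (3, 4, 2, 7), free (6, 8, 5, 9)); after release of (1, 0, 1, 0) the pool is (7, 8, 6, 9)


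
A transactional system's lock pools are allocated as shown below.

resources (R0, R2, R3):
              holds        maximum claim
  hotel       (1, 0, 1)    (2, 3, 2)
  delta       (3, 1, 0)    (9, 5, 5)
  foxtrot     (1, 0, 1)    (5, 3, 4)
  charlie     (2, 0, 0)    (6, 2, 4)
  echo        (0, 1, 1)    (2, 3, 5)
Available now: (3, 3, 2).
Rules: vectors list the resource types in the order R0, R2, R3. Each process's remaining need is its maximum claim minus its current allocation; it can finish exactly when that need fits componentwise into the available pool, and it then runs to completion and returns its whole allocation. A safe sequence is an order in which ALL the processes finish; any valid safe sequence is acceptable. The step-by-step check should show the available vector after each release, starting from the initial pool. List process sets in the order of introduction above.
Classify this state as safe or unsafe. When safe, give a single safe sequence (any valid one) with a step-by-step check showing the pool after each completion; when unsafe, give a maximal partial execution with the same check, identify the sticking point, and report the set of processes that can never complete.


SAFE, for example via the order hotel, foxtrot, echo, charlie, delta.
Key observation: reading the order forward, hotel is the first process whose need (1, 3, 1) meets the free pool (3, 3, 2) exactly on a resource it requests.
Verifying each step:
  pool = (3, 3, 2)
  hotel needs (1, 3, 1) <= (3, 3, 2) -> finishes; pool += (1, 0, 1) = (4, 3, 3)
  foxtrot needs (4, 3, 3) <= (4, 3, 3) -> finishes; pool += (1, 0, 1) = (5, 3, 4)
  echo needs (2, 2, 4) <= (5, 3, 4) -> finishes; pool += (0, 1, 1) = (5, 4, 5)
  charlie needs (4, 2, 4) <= (5, 4, 5) -> finishes; pool += (2, 0, 0) = (7, 4, 5)
  delta needs (6, 4, 5) <= (7, 4, 5) -> finishes; pool += (3, 1, 0) = (10, 5, 5)


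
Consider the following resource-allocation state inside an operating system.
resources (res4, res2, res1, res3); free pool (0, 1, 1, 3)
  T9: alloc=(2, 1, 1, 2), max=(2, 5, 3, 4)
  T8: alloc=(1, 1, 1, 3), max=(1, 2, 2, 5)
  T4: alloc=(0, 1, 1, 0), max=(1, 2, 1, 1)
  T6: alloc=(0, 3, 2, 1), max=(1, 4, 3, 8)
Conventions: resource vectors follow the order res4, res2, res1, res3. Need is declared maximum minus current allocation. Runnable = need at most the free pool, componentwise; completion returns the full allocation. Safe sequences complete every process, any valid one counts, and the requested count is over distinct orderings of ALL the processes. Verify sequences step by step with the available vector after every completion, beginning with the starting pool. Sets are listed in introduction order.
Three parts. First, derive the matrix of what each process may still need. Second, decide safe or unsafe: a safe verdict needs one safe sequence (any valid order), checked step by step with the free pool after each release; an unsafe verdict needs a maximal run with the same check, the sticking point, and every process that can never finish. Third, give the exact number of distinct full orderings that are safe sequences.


(1) Outstanding need per process (order res4, res2, res1, res3):
  T9: (0, 4, 2, 2)
  T8: (0, 1, 1, 2)
  T4: (1, 1, 0, 1)
  T6: (1, 1, 1, 7)
(2) The state is UNSAFE.
Key observation: after T8, T4 the pool peaks at (1, 3, 3, 6), and each blocked process is short somewhere: T9 on res2; T6 on res3.
Going as far as possible: T8, T4; after that, nothing fits. Check, step by step:
  pool = (0, 1, 1, 3)
  T8 needs (0, 1, 1, 2) <= (0, 1, 1, 3) -> finishes; pool += (1, 1, 1, 3) = (1, 2, 2, 6)
  T4 needs (1, 1, 0, 1) <= (1, 2, 2, 6) -> finishes; pool += (0, 1, 1, 0) = (1, 3, 3, 6)
  T9 cannot run: need (0, 4, 2, 2) vs free (1, 3, 3, 6) (insufficient res2)
  T6 cannot run: need (1, 1, 1, 7) vs free (1, 3, 3, 6) (insufficient res3)
Never able to finish: T9 and T6.
(3) Exactly 0 of the possible complete orderings are safe sequences.


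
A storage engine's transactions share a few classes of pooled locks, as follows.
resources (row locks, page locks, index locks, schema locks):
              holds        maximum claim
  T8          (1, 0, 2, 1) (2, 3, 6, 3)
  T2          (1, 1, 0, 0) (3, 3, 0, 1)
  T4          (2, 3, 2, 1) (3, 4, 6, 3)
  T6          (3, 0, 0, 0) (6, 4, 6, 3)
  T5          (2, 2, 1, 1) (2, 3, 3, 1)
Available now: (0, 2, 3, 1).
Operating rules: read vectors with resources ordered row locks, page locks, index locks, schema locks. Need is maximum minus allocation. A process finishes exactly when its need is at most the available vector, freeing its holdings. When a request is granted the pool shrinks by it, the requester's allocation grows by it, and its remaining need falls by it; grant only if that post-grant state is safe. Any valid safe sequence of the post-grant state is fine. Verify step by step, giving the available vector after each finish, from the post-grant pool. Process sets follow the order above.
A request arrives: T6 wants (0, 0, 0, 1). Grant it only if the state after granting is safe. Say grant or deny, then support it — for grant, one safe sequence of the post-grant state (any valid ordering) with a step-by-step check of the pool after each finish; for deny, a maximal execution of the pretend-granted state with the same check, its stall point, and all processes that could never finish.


DENY — the pretend-granted state is unsafe.
Key observation: once T5, T2 finish, the pool peaks at (3, 5, 4, 1) — and every remaining process still needs more schema locks than that.
Pretend the grant happened; the run T5, T2 goes as far as possible. Verifying each step:
  pool = (0, 2, 3, 0)
  T5 needs (0, 1, 2, 0) <= (0, 2, 3, 0) -> finishes; pool += (2, 2, 1, 1) = (2, 4, 4, 1)
  T2 needs (2, 2, 0, 1) <= (2, 4, 4, 1) -> finishes; pool += (1, 1, 0, 0) = (3, 5, 4, 1)
  blocked: T8 wants (1, 3, 4, 2), pool (3, 5, 4, 1) — not enough schema locks
  blocked: T4 wants (1, 1, 4, 2), pool (3, 5, 4, 1) — not enough schema locks
  blocked: T6 wants (3, 4, 6, 2), pool (3, 5, 4, 1) — not enough index locks and schema locks
Processes that could never finish after the grant: T8, T4 and T6.


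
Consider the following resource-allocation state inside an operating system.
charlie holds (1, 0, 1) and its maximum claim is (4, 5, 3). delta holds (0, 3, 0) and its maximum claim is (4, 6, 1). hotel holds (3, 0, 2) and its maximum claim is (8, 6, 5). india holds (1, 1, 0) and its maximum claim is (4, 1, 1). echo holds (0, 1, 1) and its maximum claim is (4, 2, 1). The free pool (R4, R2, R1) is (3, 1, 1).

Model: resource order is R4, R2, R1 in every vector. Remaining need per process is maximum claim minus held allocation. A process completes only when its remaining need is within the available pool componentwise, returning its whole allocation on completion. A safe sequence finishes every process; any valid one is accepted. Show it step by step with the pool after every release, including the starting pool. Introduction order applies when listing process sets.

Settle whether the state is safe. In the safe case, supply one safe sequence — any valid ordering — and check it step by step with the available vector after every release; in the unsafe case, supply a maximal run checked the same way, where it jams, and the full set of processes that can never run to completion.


SAFE — a valid safe sequence is india, echo, delta, charlie, hotel.
Key observation: the first exact fit in this order is india — it needs (3, 0, 1) with (3, 1, 1) free, meeting a requested resource to the last unit.
Walking it through:
  pool = (3, 1, 1)
  india: need (3, 0, 1) fits (3, 1, 1); releases (1, 1, 0), pool now (4, 2, 1)
  echo: need (4, 1, 0) fits (4, 2, 1); releases (0, 1, 1), pool now (4, 3, 2)
  delta: need (4, 3, 1) fits (4, 3, 2); releases (0, 3, 0), pool now (4, 6, 2)
  charlie: need (3, 5, 2) fits (4, 6, 2); releases (1, 0, 1), pool now (5, 6, 3)
  hotel: need (5, 6, 3) fits (5, 6, 3); releases (3, 0, 2), pool now (8, 6, 5)


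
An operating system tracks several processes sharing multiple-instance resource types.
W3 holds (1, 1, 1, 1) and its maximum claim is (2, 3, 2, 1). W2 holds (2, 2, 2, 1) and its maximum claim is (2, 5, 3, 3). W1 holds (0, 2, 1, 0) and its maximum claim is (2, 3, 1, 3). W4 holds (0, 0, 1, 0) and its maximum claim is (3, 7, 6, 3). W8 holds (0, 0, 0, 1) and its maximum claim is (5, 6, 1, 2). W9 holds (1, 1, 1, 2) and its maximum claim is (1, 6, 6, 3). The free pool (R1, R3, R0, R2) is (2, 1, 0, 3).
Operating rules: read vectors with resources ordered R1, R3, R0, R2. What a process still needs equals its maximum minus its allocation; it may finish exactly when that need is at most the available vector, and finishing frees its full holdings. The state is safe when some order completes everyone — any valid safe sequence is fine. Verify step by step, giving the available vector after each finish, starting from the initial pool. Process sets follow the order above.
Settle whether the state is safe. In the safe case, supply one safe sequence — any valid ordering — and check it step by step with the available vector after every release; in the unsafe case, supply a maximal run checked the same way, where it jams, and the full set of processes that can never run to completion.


The state is UNSAFE.
Key observation: the wall is R0: completing W1, W3, W2, W8 brings the pool only to (5, 6, 4, 6), and all the rest need more.
Going as far as possible: W1, W3, W2, W8; after that, nothing fits. Step-by-step check:
  pool = (2, 1, 0, 3)
  run W1 (needs (2, 1, 0, 3), free (2, 1, 0, 3)); after release of (0, 2, 1, 0) the pool is (2, 3, 1, 3)
  run W3 (needs (1, 2, 1, 0), free (2, 3, 1, 3)); after release of (1, 1, 1, 1) the pool is (3, 4, 2, 4)
  run W2 (needs (0, 3, 1, 2), free (3, 4, 2, 4)); after release of (2, 2, 2, 1) the pool is (5, 6, 4, 5)
  run W8 (needs (5, 6, 1, 1), free (5, 6, 4, 5)); after release of (0, 0, 0, 1) the pool is (5, 6, 4, 6)
  W4 still needs (3, 7, 5, 3) but only (5, 6, 4, 6) is free — short on R3 and R0
  W9 still needs (0, 5, 5, 1) but only (5, 6, 4, 6) is free — short on R0
Never able to finish: W4 and W9.


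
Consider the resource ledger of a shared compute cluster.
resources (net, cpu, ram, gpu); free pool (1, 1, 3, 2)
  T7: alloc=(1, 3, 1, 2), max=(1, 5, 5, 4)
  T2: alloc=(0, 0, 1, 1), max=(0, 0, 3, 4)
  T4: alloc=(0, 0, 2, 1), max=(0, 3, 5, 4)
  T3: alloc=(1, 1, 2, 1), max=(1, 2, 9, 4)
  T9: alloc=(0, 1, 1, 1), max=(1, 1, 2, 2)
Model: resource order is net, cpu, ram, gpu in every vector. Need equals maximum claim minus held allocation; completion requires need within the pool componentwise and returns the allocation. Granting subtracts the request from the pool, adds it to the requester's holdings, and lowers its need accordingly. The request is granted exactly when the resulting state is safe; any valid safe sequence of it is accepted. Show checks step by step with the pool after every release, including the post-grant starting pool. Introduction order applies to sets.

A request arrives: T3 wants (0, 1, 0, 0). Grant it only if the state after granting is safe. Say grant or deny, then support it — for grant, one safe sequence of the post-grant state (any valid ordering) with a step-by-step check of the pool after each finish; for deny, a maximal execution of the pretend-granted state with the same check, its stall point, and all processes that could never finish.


DENY: after the grant no complete ordering would exist.
Key observation: after T9, T2 the pool peaks at (1, 1, 5, 4), and each blocked process is short somewhere: T7 on cpu; T4 on cpu; T3 on ram.
On the post-grant state, T9, T2 is a maximal run — nothing extends it. Walking it through:
  pool = (1, 0, 3, 2)
  T9 needs (1, 0, 1, 1) <= (1, 0, 3, 2) -> finishes; pool += (0, 1, 1, 1) = (1, 1, 4, 3)
  T2 needs (0, 0, 2, 3) <= (1, 1, 4, 3) -> finishes; pool += (0, 0, 1, 1) = (1, 1, 5, 4)
  T7 cannot run: need (0, 2, 4, 2) vs free (1, 1, 5, 4) (insufficient cpu)
  T4 cannot run: need (0, 3, 3, 3) vs free (1, 1, 5, 4) (insufficient cpu)
  T3 cannot run: need (0, 0, 7, 3) vs free (1, 1, 5, 4) (insufficient ram)
Had the request been granted, T7, T4 and T3 could never finish.


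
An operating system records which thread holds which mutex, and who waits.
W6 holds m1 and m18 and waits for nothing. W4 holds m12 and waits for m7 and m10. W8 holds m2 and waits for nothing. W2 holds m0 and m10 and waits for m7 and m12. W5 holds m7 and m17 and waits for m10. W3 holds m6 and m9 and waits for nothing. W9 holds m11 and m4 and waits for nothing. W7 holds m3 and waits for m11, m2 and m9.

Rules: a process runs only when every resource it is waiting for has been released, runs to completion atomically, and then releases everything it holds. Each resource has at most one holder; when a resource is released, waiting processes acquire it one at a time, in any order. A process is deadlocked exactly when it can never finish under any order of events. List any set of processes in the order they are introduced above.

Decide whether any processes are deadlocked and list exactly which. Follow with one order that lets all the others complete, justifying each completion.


Deadlocked set: W4, W2 and W5.
Key observation: the cycle W4 -> W2 -> W4 can never break — each member waits on the next; W5 is caught in further circular waits.
The rest can finish in the order W8, W9, W6, W3, W7.
Check, step by step:
  W8 waits on nothing -> runs at once and releases m2
  W9 waits on nothing -> runs at once and releases m11 and m4
  W6 waits on nothing -> runs at once and releases m1 and m18
  W3 waits on nothing -> runs at once and releases m6 and m9
  W7 waits on m11, m2 and m9 — all released -> runs and releases m3
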